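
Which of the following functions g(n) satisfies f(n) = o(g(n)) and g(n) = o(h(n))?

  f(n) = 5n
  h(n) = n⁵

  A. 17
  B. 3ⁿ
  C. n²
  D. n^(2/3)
C

We need g(n) with 5n = o(g(n)) and g(n) = o(n⁵), i.e. O(n) ≺ g ≺ O(n⁵).
Check each option:
  A. 17 — O(1) does not grow strictly faster than f(n)
  B. 3ⁿ — O(3ⁿ) does not grow strictly slower than h(n)
  C. n² — O(n²) is strictly between O(n) and O(n⁵) ✓
  D. n^(2/3) — O(n^(2/3)) does not grow strictly faster than f(n)

Only option C (n²) lies strictly between.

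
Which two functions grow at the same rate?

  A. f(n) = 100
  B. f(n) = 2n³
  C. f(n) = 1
A and C

Examining each function:
  A. 100 is O(1)
  B. 2n³ is O(n³)
  C. 1 is O(1)

Functions A and C both have the same complexity class.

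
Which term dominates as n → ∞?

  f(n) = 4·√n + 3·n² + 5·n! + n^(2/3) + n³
5·n!

Looking at each term:
  - 4·√n is O(√n)
  - 3·n² is O(n²)
  - 5·n! is O(n!)
  - n^(2/3) is O(n^(2/3))
  - n³ is O(n³)

The term 5·n! (O(n!)) grows fastest and dominates all others.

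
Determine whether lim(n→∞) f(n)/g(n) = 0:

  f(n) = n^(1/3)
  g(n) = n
True

f(n) = n^(1/3) is O(n^(1/3)), and g(n) = n is O(n).
Since O(n^(1/3)) grows strictly slower than O(n), f(n) = o(g(n)) is true.
This means lim(n→∞) f(n)/g(n) = 0.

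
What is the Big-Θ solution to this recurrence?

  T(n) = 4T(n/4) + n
Θ(n log n)

Master Theorem: a = 4, b = 4, f(n) = n.
Compute the critical exponent d = log₄(4) = 1.
Compare f(n) = Θ(n) against n^d:
  k = 1 = d, so f(n) = Θ(n^d) — Case 2.
  Work is balanced across levels: T(n) = Θ(n^d log n) = Θ(n log n).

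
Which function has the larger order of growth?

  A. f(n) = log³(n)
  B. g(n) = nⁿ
B

f(n) = log³(n) is O(log³ n), while g(n) = nⁿ is O(nⁿ).
Since O(nⁿ) grows faster than O(log³ n), g(n) dominates.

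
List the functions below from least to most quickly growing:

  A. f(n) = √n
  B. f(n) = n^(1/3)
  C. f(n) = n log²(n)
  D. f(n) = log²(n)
D < B < A < C

Comparing growth rates:
D = log²(n) is O(log² n)
B = n^(1/3) is O(n^(1/3))
A = √n is O(√n)
C = n log²(n) is O(n log² n)

Therefore, the order from slowest to fastest is: D < B < A < C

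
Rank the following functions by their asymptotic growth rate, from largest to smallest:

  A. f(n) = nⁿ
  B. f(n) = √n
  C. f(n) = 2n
A > C > B

Comparing growth rates:
A = nⁿ is O(nⁿ)
C = 2n is O(n)
B = √n is O(√n)

Therefore, the order from fastest to slowest is: A > C > B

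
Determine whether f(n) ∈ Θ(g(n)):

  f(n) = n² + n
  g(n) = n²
True

f(n) = n² + n and g(n) = n² are both O(n²).
Since they have the same asymptotic growth rate, f(n) = Θ(g(n)) is true.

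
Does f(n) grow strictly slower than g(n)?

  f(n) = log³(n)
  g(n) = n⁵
True

f(n) = log³(n) is O(log³ n), and g(n) = n⁵ is O(n⁵).
Since O(log³ n) grows strictly slower than O(n⁵), f(n) = o(g(n)) is true.
This means lim(n→∞) f(n)/g(n) = 0.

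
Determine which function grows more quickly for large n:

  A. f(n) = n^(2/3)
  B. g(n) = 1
A

f(n) = n^(2/3) is O(n^(2/3)), while g(n) = 1 is O(1).
Since O(n^(2/3)) grows faster than O(1), f(n) dominates.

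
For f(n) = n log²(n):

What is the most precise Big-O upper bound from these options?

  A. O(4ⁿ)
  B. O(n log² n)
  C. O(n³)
B

f(n) = n log²(n) is O(n log² n).
All listed options are valid Big-O bounds (upper bounds),
but O(n log² n) is the tightest (smallest valid bound).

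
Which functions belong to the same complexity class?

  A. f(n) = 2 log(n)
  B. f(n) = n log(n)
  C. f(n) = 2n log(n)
B and C

Examining each function:
  A. 2 log(n) is O(log n)
  B. n log(n) is O(n log n)
  C. 2n log(n) is O(n log n)

Functions B and C both have the same complexity class.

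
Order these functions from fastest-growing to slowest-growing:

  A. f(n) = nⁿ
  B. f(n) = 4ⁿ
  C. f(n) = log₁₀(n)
A > B > C

Comparing growth rates:
A = nⁿ is O(nⁿ)
B = 4ⁿ is O(4ⁿ)
C = log₁₀(n) is O(log n)

Therefore, the order from fastest to slowest is: A > B > C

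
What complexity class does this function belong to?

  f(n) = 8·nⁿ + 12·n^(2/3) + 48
O(nⁿ)

The dominant term in 8·nⁿ + 12·n^(2/3) + 48 is 8·nⁿ, which is Θ(nⁿ).
Lower-order terms (12·n^(2/3), 48) are asymptotically negligible.
Constants are absorbed, so the tightest bound is O(nⁿ).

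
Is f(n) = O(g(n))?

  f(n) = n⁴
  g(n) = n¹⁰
True

f(n) = n⁴ is O(n⁴), and g(n) = n¹⁰ is O(n¹⁰).
Since O(n⁴) ⊆ O(n¹⁰) (f grows no faster than g), f(n) = O(g(n)) is true.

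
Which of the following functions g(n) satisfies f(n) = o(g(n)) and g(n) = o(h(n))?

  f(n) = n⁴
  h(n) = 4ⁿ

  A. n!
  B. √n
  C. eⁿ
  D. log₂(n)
C

We need g(n) with n⁴ = o(g(n)) and g(n) = o(4ⁿ), i.e. O(n⁴) ≺ g ≺ O(4ⁿ).
Check each option:
  A. n! — O(n!) does not grow strictly slower than h(n)
  B. √n — O(√n) does not grow strictly faster than f(n)
  C. eⁿ — O(eⁿ) is strictly between O(n⁴) and O(4ⁿ) ✓
  D. log₂(n) — O(log n) does not grow strictly faster than f(n)

Only option C (eⁿ) lies strictly between.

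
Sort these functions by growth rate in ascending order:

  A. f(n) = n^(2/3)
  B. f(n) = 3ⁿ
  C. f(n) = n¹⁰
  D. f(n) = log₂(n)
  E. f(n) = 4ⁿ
D < A < C < B < E

Comparing growth rates:
D = log₂(n) is O(log n)
A = n^(2/3) is O(n^(2/3))
C = n¹⁰ is O(n¹⁰)
B = 3ⁿ is O(3ⁿ)
E = 4ⁿ is O(4ⁿ)

Therefore, the order from slowest to fastest is: D < A < C < B < E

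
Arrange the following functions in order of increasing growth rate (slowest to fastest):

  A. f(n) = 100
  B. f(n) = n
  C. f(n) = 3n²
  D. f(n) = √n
A < D < B < C

Comparing growth rates:
A = 100 is O(1)
D = √n is O(√n)
B = n is O(n)
C = 3n² is O(n²)

Therefore, the order from slowest to fastest is: A < D < B < C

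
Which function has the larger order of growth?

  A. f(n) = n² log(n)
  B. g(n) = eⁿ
B

f(n) = n² log(n) is O(n² log n), while g(n) = eⁿ is O(eⁿ).
Since O(eⁿ) grows faster than O(n² log n), g(n) dominates.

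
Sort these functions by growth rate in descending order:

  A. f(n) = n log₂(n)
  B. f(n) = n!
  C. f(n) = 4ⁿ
B > C > A

Comparing growth rates:
B = n! is O(n!)
C = 4ⁿ is O(4ⁿ)
A = n log₂(n) is O(n log n)

Therefore, the order from fastest to slowest is: B > C > A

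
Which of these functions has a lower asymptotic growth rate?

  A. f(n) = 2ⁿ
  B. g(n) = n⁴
B

f(n) = 2ⁿ is O(2ⁿ), while g(n) = n⁴ is O(n⁴).
Since O(n⁴) grows slower than O(2ⁿ), g(n) is dominated.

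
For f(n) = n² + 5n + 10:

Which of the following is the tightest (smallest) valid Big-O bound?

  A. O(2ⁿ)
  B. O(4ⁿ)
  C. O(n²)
C

f(n) = n² + 5n + 10 is O(n²).
All listed options are valid Big-O bounds (upper bounds),
but O(n²) is the tightest (smallest valid bound).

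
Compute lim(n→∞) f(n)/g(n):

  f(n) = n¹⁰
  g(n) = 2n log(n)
∞

Since n¹⁰ (O(n¹⁰)) grows faster than 2n log(n) (O(n log n)),
the ratio f(n)/g(n) → ∞ as n → ∞.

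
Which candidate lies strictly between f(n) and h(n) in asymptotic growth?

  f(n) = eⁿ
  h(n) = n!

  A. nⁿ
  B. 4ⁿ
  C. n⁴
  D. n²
B

We need g(n) with eⁿ = o(g(n)) and g(n) = o(n!), i.e. O(eⁿ) ≺ g ≺ O(n!).
Check each option:
  A. nⁿ — O(nⁿ) does not grow strictly slower than h(n)
  B. 4ⁿ — O(4ⁿ) is strictly between O(eⁿ) and O(n!) ✓
  C. n⁴ — O(n⁴) does not grow strictly faster than f(n)
  D. n² — O(n²) does not grow strictly faster than f(n)

Only option B (4ⁿ) lies strictly between.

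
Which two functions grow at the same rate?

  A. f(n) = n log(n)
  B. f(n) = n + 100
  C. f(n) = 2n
B and C

Examining each function:
  A. n log(n) is O(n log n)
  B. n + 100 is O(n)
  C. 2n is O(n)

Functions B and C both have the same complexity class.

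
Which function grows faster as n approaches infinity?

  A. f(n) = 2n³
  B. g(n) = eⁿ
B

f(n) = 2n³ is O(n³), while g(n) = eⁿ is O(eⁿ).
Since O(eⁿ) grows faster than O(n³), g(n) dominates.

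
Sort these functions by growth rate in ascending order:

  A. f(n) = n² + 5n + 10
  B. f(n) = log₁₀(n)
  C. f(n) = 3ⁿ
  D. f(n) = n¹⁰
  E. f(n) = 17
E < B < A < D < C

Comparing growth rates:
E = 17 is O(1)
B = log₁₀(n) is O(log n)
A = n² + 5n + 10 is O(n²)
D = n¹⁰ is O(n¹⁰)
C = 3ⁿ is O(3ⁿ)

Therefore, the order from slowest to fastest is: E < B < A < D < C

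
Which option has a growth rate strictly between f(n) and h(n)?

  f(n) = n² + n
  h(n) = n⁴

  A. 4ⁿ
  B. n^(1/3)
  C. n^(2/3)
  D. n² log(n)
D

We need g(n) with n² + n = o(g(n)) and g(n) = o(n⁴), i.e. O(n²) ≺ g ≺ O(n⁴).
Check each option:
  A. 4ⁿ — O(4ⁿ) does not grow strictly slower than h(n)
  B. n^(1/3) — O(n^(1/3)) does not grow strictly faster than f(n)
  C. n^(2/3) — O(n^(2/3)) does not grow strictly faster than f(n)
  D. n² log(n) — O(n² log n) is strictly between O(n²) and O(n⁴) ✓

Only option D (n² log(n)) lies strictly between.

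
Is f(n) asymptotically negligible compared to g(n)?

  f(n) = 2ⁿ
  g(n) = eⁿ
True

f(n) = 2ⁿ is O(2ⁿ), and g(n) = eⁿ is O(eⁿ).
Since O(2ⁿ) grows strictly slower than O(eⁿ), f(n) = o(g(n)) is true.
This means lim(n→∞) f(n)/g(n) = 0.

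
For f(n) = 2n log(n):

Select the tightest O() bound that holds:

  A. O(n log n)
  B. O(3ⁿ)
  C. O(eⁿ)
A

f(n) = 2n log(n) is O(n log n).
All listed options are valid Big-O bounds (upper bounds),
but O(n log n) is the tightest (smallest valid bound).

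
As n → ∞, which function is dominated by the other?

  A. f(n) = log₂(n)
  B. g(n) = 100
B

f(n) = log₂(n) is O(log n), while g(n) = 100 is O(1).
Since O(1) grows slower than O(log n), g(n) is dominated.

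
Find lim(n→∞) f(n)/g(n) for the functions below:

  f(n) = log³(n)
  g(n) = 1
∞

Since log³(n) (O(log³ n)) grows faster than 1 (O(1)),
the ratio f(n)/g(n) → ∞ as n → ∞.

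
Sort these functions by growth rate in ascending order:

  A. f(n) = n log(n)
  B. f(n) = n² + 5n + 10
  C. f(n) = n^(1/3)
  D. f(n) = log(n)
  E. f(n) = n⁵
D < C < A < B < E

Comparing growth rates:
D = log(n) is O(log n)
C = n^(1/3) is O(n^(1/3))
A = n log(n) is O(n log n)
B = n² + 5n + 10 is O(n²)
E = n⁵ is O(n⁵)

Therefore, the order from slowest to fastest is: D < C < A < B < E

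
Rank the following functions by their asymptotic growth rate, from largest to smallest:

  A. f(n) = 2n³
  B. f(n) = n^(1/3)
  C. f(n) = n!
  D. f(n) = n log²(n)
C > A > D > B

Comparing growth rates:
C = n! is O(n!)
A = 2n³ is O(n³)
D = n log²(n) is O(n log² n)
B = n^(1/3) is O(n^(1/3))

Therefore, the order from fastest to slowest is: C > A > D > B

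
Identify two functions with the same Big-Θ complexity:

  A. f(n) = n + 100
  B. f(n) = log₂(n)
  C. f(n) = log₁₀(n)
B and C

Examining each function:
  A. n + 100 is O(n)
  B. log₂(n) is O(log n)
  C. log₁₀(n) is O(log n)

Functions B and C both have the same complexity class.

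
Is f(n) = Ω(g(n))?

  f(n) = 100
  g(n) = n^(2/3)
False

f(n) = 100 is O(1), and g(n) = n^(2/3) is O(n^(2/3)).
Since O(1) grows slower than O(n^(2/3)), f(n) = Ω(g(n)) is false.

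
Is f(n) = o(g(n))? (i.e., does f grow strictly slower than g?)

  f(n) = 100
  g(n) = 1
False

f(n) = 100 is O(1), and g(n) = 1 is O(1).
Since they have the same growth rate, f(n) = o(g(n)) is false.
(f = o(g) requires f to grow strictly slower, not equal.)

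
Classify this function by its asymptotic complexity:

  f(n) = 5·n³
O(n³)

The dominant term in 5·n³ is 5·n³, which is Θ(n³).
Constants are absorbed, so the tightest bound is O(n³).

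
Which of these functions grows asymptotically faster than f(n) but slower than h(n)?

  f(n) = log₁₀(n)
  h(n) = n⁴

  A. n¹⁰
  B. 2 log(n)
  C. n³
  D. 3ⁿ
C

We need g(n) with log₁₀(n) = o(g(n)) and g(n) = o(n⁴), i.e. O(log n) ≺ g ≺ O(n⁴).
Check each option:
  A. n¹⁰ — O(n¹⁰) does not grow strictly slower than h(n)
  B. 2 log(n) — O(log n) does not grow strictly faster than f(n)
  C. n³ — O(n³) is strictly between O(log n) and O(n⁴) ✓
  D. 3ⁿ — O(3ⁿ) does not grow strictly slower than h(n)

Only option C (n³) lies strictly between.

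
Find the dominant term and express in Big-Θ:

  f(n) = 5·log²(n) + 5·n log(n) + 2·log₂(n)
Θ(n log n)

Order the terms by growth rate: 2·log₂(n) ≺ 5·log²(n) ≺ 5·n log(n).
The fastest-growing term 5·n log(n) dominates as n → ∞; dropping its constant factor gives Θ(n log n).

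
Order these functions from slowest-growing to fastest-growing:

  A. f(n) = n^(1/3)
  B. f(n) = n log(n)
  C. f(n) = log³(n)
C < A < B

Comparing growth rates:
C = log³(n) is O(log³ n)
A = n^(1/3) is O(n^(1/3))
B = n log(n) is O(n log n)

Therefore, the order from slowest to fastest is: C < A < B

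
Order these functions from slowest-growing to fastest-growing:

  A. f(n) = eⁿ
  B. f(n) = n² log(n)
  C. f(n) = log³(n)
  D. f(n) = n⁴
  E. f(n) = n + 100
C < E < B < D < A

Comparing growth rates:
C = log³(n) is O(log³ n)
E = n + 100 is O(n)
B = n² log(n) is O(n² log n)
D = n⁴ is O(n⁴)
A = eⁿ is O(eⁿ)

Therefore, the order from slowest to fastest is: C < E < B < D < A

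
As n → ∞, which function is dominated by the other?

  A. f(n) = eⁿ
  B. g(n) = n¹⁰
B

f(n) = eⁿ is O(eⁿ), while g(n) = n¹⁰ is O(n¹⁰).
Since O(n¹⁰) grows slower than O(eⁿ), g(n) is dominated.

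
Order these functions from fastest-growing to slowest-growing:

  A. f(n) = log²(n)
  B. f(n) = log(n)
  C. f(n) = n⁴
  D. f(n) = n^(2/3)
C > D > A > B

Comparing growth rates:
C = n⁴ is O(n⁴)
D = n^(2/3) is O(n^(2/3))
A = log²(n) is O(log² n)
B = log(n) is O(log n)

Therefore, the order from fastest to slowest is: C > D > A > B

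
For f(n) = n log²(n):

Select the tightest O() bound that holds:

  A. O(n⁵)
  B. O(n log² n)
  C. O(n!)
B

f(n) = n log²(n) is O(n log² n).
All listed options are valid Big-O bounds (upper bounds),
but O(n log² n) is the tightest (smallest valid bound).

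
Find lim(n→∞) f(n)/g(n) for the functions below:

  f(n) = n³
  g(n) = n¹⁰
0

Since n³ (O(n³)) grows slower than n¹⁰ (O(n¹⁰)),
the ratio f(n)/g(n) → 0 as n → ∞.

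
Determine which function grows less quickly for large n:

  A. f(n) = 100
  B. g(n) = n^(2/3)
A

f(n) = 100 is O(1), while g(n) = n^(2/3) is O(n^(2/3)).
Since O(1) grows slower than O(n^(2/3)), f(n) is dominated.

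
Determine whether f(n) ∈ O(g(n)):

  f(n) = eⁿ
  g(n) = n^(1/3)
False

f(n) = eⁿ is O(eⁿ), and g(n) = n^(1/3) is O(n^(1/3)).
Since O(eⁿ) grows faster than O(n^(1/3)), f(n) = O(g(n)) is false.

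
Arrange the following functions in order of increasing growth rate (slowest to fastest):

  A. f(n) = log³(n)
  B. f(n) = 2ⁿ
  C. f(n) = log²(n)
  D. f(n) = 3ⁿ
C < A < B < D

Comparing growth rates:
C = log²(n) is O(log² n)
A = log³(n) is O(log³ n)
B = 2ⁿ is O(2ⁿ)
D = 3ⁿ is O(3ⁿ)

Therefore, the order from slowest to fastest is: C < A < B < D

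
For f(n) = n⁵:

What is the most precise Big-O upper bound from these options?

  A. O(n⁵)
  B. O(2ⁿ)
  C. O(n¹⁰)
A

f(n) = n⁵ is O(n⁵).
All listed options are valid Big-O bounds (upper bounds),
but O(n⁵) is the tightest (smallest valid bound).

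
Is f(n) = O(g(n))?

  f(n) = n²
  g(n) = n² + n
True

f(n) = n² and g(n) = n² + n are both O(n²).
Big-O permits equal growth rates (f ≤ c·g for some c), so f(n) = O(g(n)) is true.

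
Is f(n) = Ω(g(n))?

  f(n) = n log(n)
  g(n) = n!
False

f(n) = n log(n) is O(n log n), and g(n) = n! is O(n!).
Since O(n log n) grows slower than O(n!), f(n) = Ω(g(n)) is false.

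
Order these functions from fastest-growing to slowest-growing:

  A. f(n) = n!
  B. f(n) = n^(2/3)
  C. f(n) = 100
A > B > C

Comparing growth rates:
A = n! is O(n!)
B = n^(2/3) is O(n^(2/3))
C = 100 is O(1)

Therefore, the order from fastest to slowest is: A > B > C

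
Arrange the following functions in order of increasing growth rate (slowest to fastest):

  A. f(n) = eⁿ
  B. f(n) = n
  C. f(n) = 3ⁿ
B < A < C

Comparing growth rates:
B = n is O(n)
A = eⁿ is O(eⁿ)
C = 3ⁿ is O(3ⁿ)

Therefore, the order from slowest to fastest is: B < A < C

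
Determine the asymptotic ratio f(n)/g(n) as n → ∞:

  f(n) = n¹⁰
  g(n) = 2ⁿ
0

Since n¹⁰ (O(n¹⁰)) grows slower than 2ⁿ (O(2ⁿ)),
the ratio f(n)/g(n) → 0 as n → ∞.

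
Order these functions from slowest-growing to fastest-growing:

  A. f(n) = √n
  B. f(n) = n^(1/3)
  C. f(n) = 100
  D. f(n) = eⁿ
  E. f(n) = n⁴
C < B < A < E < D

Comparing growth rates:
C = 100 is O(1)
B = n^(1/3) is O(n^(1/3))
A = √n is O(√n)
E = n⁴ is O(n⁴)
D = eⁿ is O(eⁿ)

Therefore, the order from slowest to fastest is: C < B < A < E < D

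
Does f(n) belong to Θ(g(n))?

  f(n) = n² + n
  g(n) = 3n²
True

f(n) = n² + n and g(n) = 3n² are both O(n²).
Since they have the same asymptotic growth rate, f(n) = Θ(g(n)) is true.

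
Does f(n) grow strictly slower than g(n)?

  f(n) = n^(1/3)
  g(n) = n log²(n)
True

f(n) = n^(1/3) is O(n^(1/3)), and g(n) = n log²(n) is O(n log² n).
Since O(n^(1/3)) grows strictly slower than O(n log² n), f(n) = o(g(n)) is true.
This means lim(n→∞) f(n)/g(n) = 0.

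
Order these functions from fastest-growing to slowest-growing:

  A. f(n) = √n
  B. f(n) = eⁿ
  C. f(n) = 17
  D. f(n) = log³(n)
B > A > D > C

Comparing growth rates:
B = eⁿ is O(eⁿ)
A = √n is O(√n)
D = log³(n) is O(log³ n)
C = 17 is O(1)

Therefore, the order from fastest to slowest is: B > A > D > C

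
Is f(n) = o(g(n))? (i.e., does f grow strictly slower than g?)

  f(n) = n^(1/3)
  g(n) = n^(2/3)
True

f(n) = n^(1/3) is O(n^(1/3)), and g(n) = n^(2/3) is O(n^(2/3)).
Since O(n^(1/3)) grows strictly slower than O(n^(2/3)), f(n) = o(g(n)) is true.
This means lim(n→∞) f(n)/g(n) = 0.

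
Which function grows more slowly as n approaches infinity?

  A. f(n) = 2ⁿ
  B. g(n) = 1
B

f(n) = 2ⁿ is O(2ⁿ), while g(n) = 1 is O(1).
Since O(1) grows slower than O(2ⁿ), g(n) is dominated.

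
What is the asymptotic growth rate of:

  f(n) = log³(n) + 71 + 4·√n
Θ(√n)

Order the terms by growth rate: 71 ≺ log³(n) ≺ 4·√n.
The fastest-growing term 4·√n dominates as n → ∞; dropping its constant factor gives Θ(√n).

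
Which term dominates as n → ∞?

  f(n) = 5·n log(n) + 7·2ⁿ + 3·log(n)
7·2ⁿ

Looking at each term:
  - 5·n log(n) is O(n log n)
  - 7·2ⁿ is O(2ⁿ)
  - 3·log(n) is O(log n)

The term 7·2ⁿ (O(2ⁿ)) grows fastest and dominates all others.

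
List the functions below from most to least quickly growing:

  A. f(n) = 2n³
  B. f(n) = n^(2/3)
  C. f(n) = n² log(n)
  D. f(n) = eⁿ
D > A > C > B

Comparing growth rates:
D = eⁿ is O(eⁿ)
A = 2n³ is O(n³)
C = n² log(n) is O(n² log n)
B = n^(2/3) is O(n^(2/3))

Therefore, the order from fastest to slowest is: D > A > C > B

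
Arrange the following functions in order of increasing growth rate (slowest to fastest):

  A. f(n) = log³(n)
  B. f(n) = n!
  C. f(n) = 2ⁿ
A < C < B

Comparing growth rates:
A = log³(n) is O(log³ n)
C = 2ⁿ is O(2ⁿ)
B = n! is O(n!)

Therefore, the order from slowest to fastest is: A < C < B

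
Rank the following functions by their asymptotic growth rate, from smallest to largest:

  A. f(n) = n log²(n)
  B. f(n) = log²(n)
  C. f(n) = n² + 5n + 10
B < A < C

Comparing growth rates:
B = log²(n) is O(log² n)
A = n log²(n) is O(n log² n)
C = n² + 5n + 10 is O(n²)

Therefore, the order from slowest to fastest is: B < A < C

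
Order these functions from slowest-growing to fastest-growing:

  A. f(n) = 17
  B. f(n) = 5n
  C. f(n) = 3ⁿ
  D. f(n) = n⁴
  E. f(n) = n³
A < B < E < D < C

Comparing growth rates:
A = 17 is O(1)
B = 5n is O(n)
E = n³ is O(n³)
D = n⁴ is O(n⁴)
C = 3ⁿ is O(3ⁿ)

Therefore, the order from slowest to fastest is: A < B < E < D < C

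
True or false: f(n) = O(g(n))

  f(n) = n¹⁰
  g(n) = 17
False

f(n) = n¹⁰ is O(n¹⁰), and g(n) = 17 is O(1).
Since O(n¹⁰) grows faster than O(1), f(n) = O(g(n)) is false.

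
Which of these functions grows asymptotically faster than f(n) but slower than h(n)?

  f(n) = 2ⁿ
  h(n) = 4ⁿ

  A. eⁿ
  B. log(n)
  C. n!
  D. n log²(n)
A

We need g(n) with 2ⁿ = o(g(n)) and g(n) = o(4ⁿ), i.e. O(2ⁿ) ≺ g ≺ O(4ⁿ).
Check each option:
  A. eⁿ — O(eⁿ) is strictly between O(2ⁿ) and O(4ⁿ) ✓
  B. log(n) — O(log n) does not grow strictly faster than f(n)
  C. n! — O(n!) does not grow strictly slower than h(n)
  D. n log²(n) — O(n log² n) does not grow strictly faster than f(n)

Only option A (eⁿ) lies strictly between.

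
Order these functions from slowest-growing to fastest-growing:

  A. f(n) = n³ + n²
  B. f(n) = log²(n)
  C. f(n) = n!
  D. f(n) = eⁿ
B < A < D < C

Comparing growth rates:
B = log²(n) is O(log² n)
A = n³ + n² is O(n³)
D = eⁿ is O(eⁿ)
C = n! is O(n!)

Therefore, the order from slowest to fastest is: B < A < D < C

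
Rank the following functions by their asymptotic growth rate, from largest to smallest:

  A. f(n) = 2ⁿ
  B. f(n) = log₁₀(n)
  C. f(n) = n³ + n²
A > C > B

Comparing growth rates:
A = 2ⁿ is O(2ⁿ)
C = n³ + n² is O(n³)
B = log₁₀(n) is O(log n)

Therefore, the order from fastest to slowest is: A > C > B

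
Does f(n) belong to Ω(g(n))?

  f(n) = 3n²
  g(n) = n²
True

f(n) = 3n² and g(n) = n² are both O(n²).
Big-Ω permits equal growth rates (f ≥ c·g for some c > 0), so f(n) = Ω(g(n)) is true.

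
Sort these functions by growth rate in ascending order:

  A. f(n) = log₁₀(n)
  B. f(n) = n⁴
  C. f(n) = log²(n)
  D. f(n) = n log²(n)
A < C < D < B

Comparing growth rates:
A = log₁₀(n) is O(log n)
C = log²(n) is O(log² n)
D = n log²(n) is O(n log² n)
B = n⁴ is O(n⁴)

Therefore, the order from slowest to fastest is: A < C < D < B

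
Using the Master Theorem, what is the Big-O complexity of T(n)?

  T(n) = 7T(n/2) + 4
Θ(n^log₂(7))

Master Theorem: a = 7, b = 2, f(n) = 4.
Compute the critical exponent d = log₂(7) = 2.807.
Compare f(n) = Θ(1) against n^d:
  k = 0 < d = 2.807, so f(n) = O(n^(d-ε)) — Case 1.
  The recursion cost dominates: T(n) = Θ(n^d) = Θ(n^log₂(7)).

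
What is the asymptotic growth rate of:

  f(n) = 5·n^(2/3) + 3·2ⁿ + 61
Θ(2ⁿ)

Order the terms by growth rate: 61 ≺ 5·n^(2/3) ≺ 3·2ⁿ.
The fastest-growing term 3·2ⁿ dominates as n → ∞; dropping its constant factor gives Θ(2ⁿ).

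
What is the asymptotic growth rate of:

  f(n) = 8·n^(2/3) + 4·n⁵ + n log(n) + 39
Θ(n⁵)

Order the terms by growth rate: 39 ≺ 8·n^(2/3) ≺ n log(n) ≺ 4·n⁵.
The fastest-growing term 4·n⁵ dominates as n → ∞; dropping its constant factor gives Θ(n⁵).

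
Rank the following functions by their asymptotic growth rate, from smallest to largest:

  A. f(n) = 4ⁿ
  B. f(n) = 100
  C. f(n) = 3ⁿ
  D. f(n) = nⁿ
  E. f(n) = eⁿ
B < E < C < A < D

Comparing growth rates:
B = 100 is O(1)
E = eⁿ is O(eⁿ)
C = 3ⁿ is O(3ⁿ)
A = 4ⁿ is O(4ⁿ)
D = nⁿ is O(nⁿ)

Therefore, the order from slowest to fastest is: B < E < C < A < D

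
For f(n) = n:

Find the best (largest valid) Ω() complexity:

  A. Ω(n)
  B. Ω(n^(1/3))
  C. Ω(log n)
A

f(n) = n is Ω(n).
All listed options are valid Big-Ω bounds (lower bounds),
but Ω(n) is the tightest (largest valid bound).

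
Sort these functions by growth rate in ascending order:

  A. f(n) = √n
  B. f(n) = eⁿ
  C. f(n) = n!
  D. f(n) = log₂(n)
D < A < B < C

Comparing growth rates:
D = log₂(n) is O(log n)
A = √n is O(√n)
B = eⁿ is O(eⁿ)
C = n! is O(n!)

Therefore, the order from slowest to fastest is: D < A < B < C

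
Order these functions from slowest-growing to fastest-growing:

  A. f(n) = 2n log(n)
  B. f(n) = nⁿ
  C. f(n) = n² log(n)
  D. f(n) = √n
D < A < C < B

Comparing growth rates:
D = √n is O(√n)
A = 2n log(n) is O(n log n)
C = n² log(n) is O(n² log n)
B = nⁿ is O(nⁿ)

Therefore, the order from slowest to fastest is: D < A < C < B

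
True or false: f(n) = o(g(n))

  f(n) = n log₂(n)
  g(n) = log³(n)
False

f(n) = n log₂(n) is O(n log n), and g(n) = log³(n) is O(log³ n).
Since O(n log n) grows faster than or equal to O(log³ n), f(n) = o(g(n)) is false.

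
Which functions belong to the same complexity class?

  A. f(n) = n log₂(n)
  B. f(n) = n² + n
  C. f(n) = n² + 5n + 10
B and C

Examining each function:
  A. n log₂(n) is O(n log n)
  B. n² + n is O(n²)
  C. n² + 5n + 10 is O(n²)

Functions B and C both have the same complexity class.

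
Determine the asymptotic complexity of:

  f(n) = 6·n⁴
O(n⁴)

The dominant term in 6·n⁴ is 6·n⁴, which is Θ(n⁴).
Constants are absorbed, so the tightest bound is O(n⁴).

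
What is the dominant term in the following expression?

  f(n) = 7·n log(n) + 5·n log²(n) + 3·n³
3·n³

Looking at each term:
  - 7·n log(n) is O(n log n)
  - 5·n log²(n) is O(n log² n)
  - 3·n³ is O(n³)

The term 3·n³ (O(n³)) grows fastest and dominates all others.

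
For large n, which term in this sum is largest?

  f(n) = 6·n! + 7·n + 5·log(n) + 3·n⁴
6·n!

Looking at each term:
  - 6·n! is O(n!)
  - 7·n is O(n)
  - 5·log(n) is O(log n)
  - 3·n⁴ is O(n⁴)

The term 6·n! (O(n!)) grows fastest and dominates all others.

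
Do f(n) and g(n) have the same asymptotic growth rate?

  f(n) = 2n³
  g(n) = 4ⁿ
False

f(n) = 2n³ is O(n³), and g(n) = 4ⁿ is O(4ⁿ).
Since they have different growth rates, f(n) = Θ(g(n)) is false.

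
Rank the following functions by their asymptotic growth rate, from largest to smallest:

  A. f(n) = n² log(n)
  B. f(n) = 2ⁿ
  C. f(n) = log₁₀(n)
B > A > C

Comparing growth rates:
B = 2ⁿ is O(2ⁿ)
A = n² log(n) is O(n² log n)
C = log₁₀(n) is O(log n)

Therefore, the order from fastest to slowest is: B > A > C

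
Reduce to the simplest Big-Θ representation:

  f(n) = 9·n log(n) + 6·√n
Θ(n log n)

Order the terms by growth rate: 6·√n ≺ 9·n log(n).
The fastest-growing term 9·n log(n) dominates as n → ∞; dropping its constant factor gives Θ(n log n).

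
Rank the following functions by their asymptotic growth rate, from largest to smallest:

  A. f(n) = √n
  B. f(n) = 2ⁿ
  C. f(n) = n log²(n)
B > C > A

Comparing growth rates:
B = 2ⁿ is O(2ⁿ)
C = n log²(n) is O(n log² n)
A = √n is O(√n)

Therefore, the order from fastest to slowest is: B > C > A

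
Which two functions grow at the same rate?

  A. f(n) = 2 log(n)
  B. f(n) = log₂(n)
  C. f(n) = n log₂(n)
A and B

Examining each function:
  A. 2 log(n) is O(log n)
  B. log₂(n) is O(log n)
  C. n log₂(n) is O(n log n)

Functions A and B both have the same complexity class.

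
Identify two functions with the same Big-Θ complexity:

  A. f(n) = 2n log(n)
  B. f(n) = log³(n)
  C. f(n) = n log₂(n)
A and C

Examining each function:
  A. 2n log(n) is O(n log n)
  B. log³(n) is O(log³ n)
  C. n log₂(n) is O(n log n)

Functions A and C both have the same complexity class.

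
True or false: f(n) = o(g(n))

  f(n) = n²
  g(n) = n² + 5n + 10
False

f(n) = n² is O(n²), and g(n) = n² + 5n + 10 is O(n²).
Since they have the same growth rate, f(n) = o(g(n)) is false.
(f = o(g) requires f to grow strictly slower, not equal.)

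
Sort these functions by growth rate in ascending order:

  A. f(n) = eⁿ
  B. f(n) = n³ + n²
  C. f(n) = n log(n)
C < B < A

Comparing growth rates:
C = n log(n) is O(n log n)
B = n³ + n² is O(n³)
A = eⁿ is O(eⁿ)

Therefore, the order from slowest to fastest is: C < B < A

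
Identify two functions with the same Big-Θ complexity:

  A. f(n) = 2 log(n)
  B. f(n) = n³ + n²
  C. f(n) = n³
B and C

Examining each function:
  A. 2 log(n) is O(log n)
  B. n³ + n² is O(n³)
  C. n³ is O(n³)

Functions B and C both have the same complexity class.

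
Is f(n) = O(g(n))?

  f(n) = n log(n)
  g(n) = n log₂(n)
True

f(n) = n log(n) and g(n) = n log₂(n) are both O(n log n).
Big-O permits equal growth rates (f ≤ c·g for some c), so f(n) = O(g(n)) is true.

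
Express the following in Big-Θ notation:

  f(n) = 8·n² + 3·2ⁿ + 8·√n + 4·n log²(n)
Θ(2ⁿ)

Order the terms by growth rate: 8·√n ≺ 4·n log²(n) ≺ 8·n² ≺ 3·2ⁿ.
The fastest-growing term 3·2ⁿ dominates as n → ∞; dropping its constant factor gives Θ(2ⁿ).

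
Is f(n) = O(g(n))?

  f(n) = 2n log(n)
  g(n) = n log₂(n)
True

f(n) = 2n log(n) and g(n) = n log₂(n) are both O(n log n).
Big-O permits equal growth rates (f ≤ c·g for some c), so f(n) = O(g(n)) is true.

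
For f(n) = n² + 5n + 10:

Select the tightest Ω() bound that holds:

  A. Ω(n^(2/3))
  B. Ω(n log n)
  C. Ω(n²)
C

f(n) = n² + 5n + 10 is Ω(n²).
All listed options are valid Big-Ω bounds (lower bounds),
but Ω(n²) is the tightest (largest valid bound).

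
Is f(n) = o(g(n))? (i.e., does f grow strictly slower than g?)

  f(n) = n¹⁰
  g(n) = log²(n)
False

f(n) = n¹⁰ is O(n¹⁰), and g(n) = log²(n) is O(log² n).
Since O(n¹⁰) grows faster than or equal to O(log² n), f(n) = o(g(n)) is false.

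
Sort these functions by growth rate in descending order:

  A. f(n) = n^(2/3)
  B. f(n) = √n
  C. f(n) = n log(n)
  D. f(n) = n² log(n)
D > C > A > B

Comparing growth rates:
D = n² log(n) is O(n² log n)
C = n log(n) is O(n log n)
A = n^(2/3) is O(n^(2/3))
B = √n is O(√n)

Therefore, the order from fastest to slowest is: D > C > A > B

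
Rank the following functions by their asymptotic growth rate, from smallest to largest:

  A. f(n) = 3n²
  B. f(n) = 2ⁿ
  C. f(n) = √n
C < A < B

Comparing growth rates:
C = √n is O(√n)
A = 3n² is O(n²)
B = 2ⁿ is O(2ⁿ)

Therefore, the order from slowest to fastest is: C < A < B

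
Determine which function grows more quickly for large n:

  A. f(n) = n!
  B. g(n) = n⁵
A

f(n) = n! is O(n!), while g(n) = n⁵ is O(n⁵).
Since O(n!) grows faster than O(n⁵), f(n) dominates.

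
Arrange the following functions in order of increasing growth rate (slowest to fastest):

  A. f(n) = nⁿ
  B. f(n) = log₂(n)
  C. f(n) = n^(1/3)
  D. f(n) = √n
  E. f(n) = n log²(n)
B < C < D < E < A

Comparing growth rates:
B = log₂(n) is O(log n)
C = n^(1/3) is O(n^(1/3))
D = √n is O(√n)
E = n log²(n) is O(n log² n)
A = nⁿ is O(nⁿ)

Therefore, the order from slowest to fastest is: B < C < D < E < A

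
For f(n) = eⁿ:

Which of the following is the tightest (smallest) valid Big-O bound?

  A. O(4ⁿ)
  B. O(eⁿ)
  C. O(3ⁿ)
B

f(n) = eⁿ is O(eⁿ).
All listed options are valid Big-O bounds (upper bounds),
but O(eⁿ) is the tightest (smallest valid bound).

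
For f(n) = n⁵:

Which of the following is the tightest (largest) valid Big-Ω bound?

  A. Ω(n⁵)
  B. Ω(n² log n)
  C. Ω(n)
A

f(n) = n⁵ is Ω(n⁵).
All listed options are valid Big-Ω bounds (lower bounds),
but Ω(n⁵) is the tightest (largest valid bound).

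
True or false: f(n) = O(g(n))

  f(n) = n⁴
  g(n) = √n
False

f(n) = n⁴ is O(n⁴), and g(n) = √n is O(√n).
Since O(n⁴) grows faster than O(√n), f(n) = O(g(n)) is false.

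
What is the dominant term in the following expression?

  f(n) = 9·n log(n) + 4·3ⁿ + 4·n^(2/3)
4·3ⁿ

Looking at each term:
  - 9·n log(n) is O(n log n)
  - 4·3ⁿ is O(3ⁿ)
  - 4·n^(2/3) is O(n^(2/3))

The term 4·3ⁿ (O(3ⁿ)) grows fastest and dominates all others.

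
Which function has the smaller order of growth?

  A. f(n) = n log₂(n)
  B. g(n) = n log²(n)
A

f(n) = n log₂(n) is O(n log n), while g(n) = n log²(n) is O(n log² n).
Since O(n log n) grows slower than O(n log² n), f(n) is dominated.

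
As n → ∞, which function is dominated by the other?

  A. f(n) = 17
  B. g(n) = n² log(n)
A

f(n) = 17 is O(1), while g(n) = n² log(n) is O(n² log n).
Since O(1) grows slower than O(n² log n), f(n) is dominated.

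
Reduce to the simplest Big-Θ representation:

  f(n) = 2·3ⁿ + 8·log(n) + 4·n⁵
Θ(3ⁿ)

Order the terms by growth rate: 8·log(n) ≺ 4·n⁵ ≺ 2·3ⁿ.
The fastest-growing term 2·3ⁿ dominates as n → ∞; dropping its constant factor gives Θ(3ⁿ).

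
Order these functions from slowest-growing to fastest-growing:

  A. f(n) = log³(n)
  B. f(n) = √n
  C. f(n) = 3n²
A < B < C

Comparing growth rates:
A = log³(n) is O(log³ n)
B = √n is O(√n)
C = 3n² is O(n²)

Therefore, the order from slowest to fastest is: A < B < C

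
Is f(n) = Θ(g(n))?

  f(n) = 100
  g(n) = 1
True

f(n) = 100 and g(n) = 1 are both O(1).
Since they have the same asymptotic growth rate, f(n) = Θ(g(n)) is true.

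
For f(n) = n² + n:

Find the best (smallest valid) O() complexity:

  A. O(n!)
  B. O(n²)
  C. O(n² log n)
B

f(n) = n² + n is O(n²).
All listed options are valid Big-O bounds (upper bounds),
but O(n²) is the tightest (smallest valid bound).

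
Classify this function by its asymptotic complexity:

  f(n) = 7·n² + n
O(n²)

The dominant term in 7·n² + n is 7·n², which is Θ(n²).
Lower-order terms (n) are asymptotically negligible.
Constants are absorbed, so the tightest bound is O(n²).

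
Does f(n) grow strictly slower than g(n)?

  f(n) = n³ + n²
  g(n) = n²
False

f(n) = n³ + n² is O(n³), and g(n) = n² is O(n²).
Since O(n³) grows faster than or equal to O(n²), f(n) = o(g(n)) is false.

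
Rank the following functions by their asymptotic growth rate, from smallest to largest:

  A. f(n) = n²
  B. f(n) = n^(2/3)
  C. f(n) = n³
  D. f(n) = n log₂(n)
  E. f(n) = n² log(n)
B < D < A < E < C

Comparing growth rates:
B = n^(2/3) is O(n^(2/3))
D = n log₂(n) is O(n log n)
A = n² is O(n²)
E = n² log(n) is O(n² log n)
C = n³ is O(n³)

Therefore, the order from slowest to fastest is: B < D < A < E < C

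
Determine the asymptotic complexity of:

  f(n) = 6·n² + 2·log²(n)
O(n²)

The dominant term in 6·n² + 2·log²(n) is 6·n², which is Θ(n²).
Lower-order terms (2·log²(n)) are asymptotically negligible.
Constants are absorbed, so the tightest bound is O(n²).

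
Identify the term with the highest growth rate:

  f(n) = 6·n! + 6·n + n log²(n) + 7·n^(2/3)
6·n!

Looking at each term:
  - 6·n! is O(n!)
  - 6·n is O(n)
  - n log²(n) is O(n log² n)
  - 7·n^(2/3) is O(n^(2/3))

The term 6·n! (O(n!)) grows fastest and dominates all others.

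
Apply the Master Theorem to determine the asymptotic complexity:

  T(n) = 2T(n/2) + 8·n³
Θ(n³)

Master Theorem: a = 2, b = 2, f(n) = 8·n³.
Compute the critical exponent d = log₂(2) = 1.
Compare f(n) = Θ(n³) against n^d:
  k = 3 > d = 1, so f(n) = Ω(n^(d+ε)) — Case 3.
  Regularity: a·(n/b)^3/n^3 = a/b^3 = 2/8 < 1 ✓.
  The top-level work dominates: T(n) = Θ(f(n)) = Θ(n³).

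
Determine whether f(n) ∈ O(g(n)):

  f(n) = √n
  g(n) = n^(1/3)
False

f(n) = √n is O(√n), and g(n) = n^(1/3) is O(n^(1/3)).
Since O(√n) grows faster than O(n^(1/3)), f(n) = O(g(n)) is false.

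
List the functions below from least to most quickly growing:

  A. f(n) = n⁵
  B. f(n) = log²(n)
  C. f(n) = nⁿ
B < A < C

Comparing growth rates:
B = log²(n) is O(log² n)
A = n⁵ is O(n⁵)
C = nⁿ is O(nⁿ)

Therefore, the order from slowest to fastest is: B < A < C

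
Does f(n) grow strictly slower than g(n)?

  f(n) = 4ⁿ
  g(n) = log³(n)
False

f(n) = 4ⁿ is O(4ⁿ), and g(n) = log³(n) is O(log³ n).
Since O(4ⁿ) grows faster than or equal to O(log³ n), f(n) = o(g(n)) is false.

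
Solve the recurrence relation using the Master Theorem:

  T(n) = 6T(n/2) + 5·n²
Θ(n^log₂(6))

Master Theorem: a = 6, b = 2, f(n) = 5·n².
Compute the critical exponent d = log₂(6) = 2.585.
Compare f(n) = Θ(n²) against n^d:
  k = 2 < d = 2.585, so f(n) = O(n^(d-ε)) — Case 1.
  The recursion cost dominates: T(n) = Θ(n^d) = Θ(n^log₂(6)).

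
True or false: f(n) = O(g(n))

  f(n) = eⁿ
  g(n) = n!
True

f(n) = eⁿ is O(eⁿ), and g(n) = n! is O(n!).
Since O(eⁿ) ⊆ O(n!) (f grows no faster than g), f(n) = O(g(n)) is true.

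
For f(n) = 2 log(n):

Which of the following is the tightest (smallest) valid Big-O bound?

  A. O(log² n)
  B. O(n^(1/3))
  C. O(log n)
C

f(n) = 2 log(n) is O(log n).
All listed options are valid Big-O bounds (upper bounds),
but O(log n) is the tightest (smallest valid bound).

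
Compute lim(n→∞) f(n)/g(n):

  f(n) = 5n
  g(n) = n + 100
5

Since 5n and n + 100 have the same growth rate (O(n)),
the ratio converges to a constant: 5.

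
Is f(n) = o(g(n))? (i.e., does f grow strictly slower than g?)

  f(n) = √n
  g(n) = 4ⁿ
True

f(n) = √n is O(√n), and g(n) = 4ⁿ is O(4ⁿ).
Since O(√n) grows strictly slower than O(4ⁿ), f(n) = o(g(n)) is true.
This means lim(n→∞) f(n)/g(n) = 0.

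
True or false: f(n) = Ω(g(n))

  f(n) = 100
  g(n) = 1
True

f(n) = 100 and g(n) = 1 are both O(1).
Big-Ω permits equal growth rates (f ≥ c·g for some c > 0), so f(n) = Ω(g(n)) is true.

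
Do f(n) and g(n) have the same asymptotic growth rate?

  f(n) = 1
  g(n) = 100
True

f(n) = 1 and g(n) = 100 are both O(1).
Since they have the same asymptotic growth rate, f(n) = Θ(g(n)) is true.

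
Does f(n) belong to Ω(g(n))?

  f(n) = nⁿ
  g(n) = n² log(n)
True

f(n) = nⁿ is O(nⁿ), and g(n) = n² log(n) is O(n² log n).
Since O(nⁿ) grows at least as fast as O(n² log n), f(n) = Ω(g(n)) is true.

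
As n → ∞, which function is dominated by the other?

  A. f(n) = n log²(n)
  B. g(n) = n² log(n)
A

f(n) = n log²(n) is O(n log² n), while g(n) = n² log(n) is O(n² log n).
Since O(n log² n) grows slower than O(n² log n), f(n) is dominated.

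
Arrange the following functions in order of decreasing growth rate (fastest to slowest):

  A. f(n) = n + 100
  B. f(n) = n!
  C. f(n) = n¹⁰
B > C > A

Comparing growth rates:
B = n! is O(n!)
C = n¹⁰ is O(n¹⁰)
A = n + 100 is O(n)

Therefore, the order from fastest to slowest is: B > C > A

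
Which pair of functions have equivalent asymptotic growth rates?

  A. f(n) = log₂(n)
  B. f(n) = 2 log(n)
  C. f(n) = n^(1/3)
A and B

Examining each function:
  A. log₂(n) is O(log n)
  B. 2 log(n) is O(log n)
  C. n^(1/3) is O(n^(1/3))

Functions A and B both have the same complexity class.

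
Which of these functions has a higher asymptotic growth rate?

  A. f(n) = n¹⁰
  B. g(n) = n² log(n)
A

f(n) = n¹⁰ is O(n¹⁰), while g(n) = n² log(n) is O(n² log n).
Since O(n¹⁰) grows faster than O(n² log n), f(n) dominates.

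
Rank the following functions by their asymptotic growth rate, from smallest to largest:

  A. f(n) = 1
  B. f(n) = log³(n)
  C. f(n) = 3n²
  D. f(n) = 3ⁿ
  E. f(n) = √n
A < B < E < C < D

Comparing growth rates:
A = 1 is O(1)
B = log³(n) is O(log³ n)
E = √n is O(√n)
C = 3n² is O(n²)
D = 3ⁿ is O(3ⁿ)

Therefore, the order from slowest to fastest is: A < B < E < C < D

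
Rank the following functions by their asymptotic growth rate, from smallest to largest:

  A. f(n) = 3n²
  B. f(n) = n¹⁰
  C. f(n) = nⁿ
A < B < C

Comparing growth rates:
A = 3n² is O(n²)
B = n¹⁰ is O(n¹⁰)
C = nⁿ is O(nⁿ)

Therefore, the order from slowest to fastest is: A < B < C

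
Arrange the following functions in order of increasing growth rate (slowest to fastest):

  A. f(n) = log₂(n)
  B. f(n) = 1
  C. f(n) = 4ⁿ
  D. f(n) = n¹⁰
B < A < D < C

Comparing growth rates:
B = 1 is O(1)
A = log₂(n) is O(log n)
D = n¹⁰ is O(n¹⁰)
C = 4ⁿ is O(4ⁿ)

Therefore, the order from slowest to fastest is: B < A < D < C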